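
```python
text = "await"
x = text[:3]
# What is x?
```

text has length 5. The slice text[:3] selects indices [0, 1, 2] (0->'a', 1->'w', 2->'a'), giving 'awa'.

'awa'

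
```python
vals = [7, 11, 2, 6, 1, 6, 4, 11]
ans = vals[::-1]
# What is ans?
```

vals has length 8. The slice vals[::-1] selects indices [7, 6, 5, 4, 3, 2, 1, 0] (7->11, 6->4, 5->6, 4->1, 3->6, 2->2, 1->11, 0->7), giving [11, 4, 6, 1, 6, 2, 11, 7].

[11, 4, 6, 1, 6, 2, 11, 7]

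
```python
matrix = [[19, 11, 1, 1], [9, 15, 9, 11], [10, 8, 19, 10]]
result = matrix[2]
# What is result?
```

matrix has 3 rows. Row 2 is [10, 8, 19, 10].

[10, 8, 19, 10]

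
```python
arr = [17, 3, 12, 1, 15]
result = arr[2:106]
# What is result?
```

arr has length 5. The slice arr[2:106] selects indices [2, 3, 4] (2->12, 3->1, 4->15), giving [12, 1, 15].

[12, 1, 15]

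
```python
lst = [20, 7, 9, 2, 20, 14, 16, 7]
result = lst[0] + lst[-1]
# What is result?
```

lst has length 8. lst[0] = 20.
lst has length 8. Negative index -1 maps to positive index 8 + (-1) = 7. lst[7] = 7.
Sum: 20 + 7 = 27.

27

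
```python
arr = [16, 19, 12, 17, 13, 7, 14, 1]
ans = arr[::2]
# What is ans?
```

arr has length 8. The slice arr[::2] selects indices [0, 2, 4, 6] (0->16, 2->12, 4->13, 6->14), giving [16, 12, 13, 14].

[16, 12, 13, 14]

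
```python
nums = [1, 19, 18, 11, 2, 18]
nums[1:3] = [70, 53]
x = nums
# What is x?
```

nums starts as [1, 19, 18, 11, 2, 18] (length 6). The slice nums[1:3] covers indices [1, 2] with values [19, 18]. Replacing that slice with [70, 53] (same length) produces [1, 70, 53, 11, 2, 18].

[1, 70, 53, 11, 2, 18]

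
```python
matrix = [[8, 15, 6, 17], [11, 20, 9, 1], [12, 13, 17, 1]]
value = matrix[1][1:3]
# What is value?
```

matrix[1] = [11, 20, 9, 1]. matrix[1] has length 4. The slice matrix[1][1:3] selects indices [1, 2] (1->20, 2->9), giving [20, 9].

[20, 9]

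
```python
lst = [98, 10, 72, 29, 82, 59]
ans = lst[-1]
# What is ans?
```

lst has length 6. Negative index -1 maps to positive index 6 + (-1) = 5. lst[5] = 59.

59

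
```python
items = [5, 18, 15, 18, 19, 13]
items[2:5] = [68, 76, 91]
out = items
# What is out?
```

items starts as [5, 18, 15, 18, 19, 13] (length 6). The slice items[2:5] covers indices [2, 3, 4] with values [15, 18, 19]. Replacing that slice with [68, 76, 91] (same length) produces [5, 18, 68, 76, 91, 13].

[5, 18, 68, 76, 91, 13]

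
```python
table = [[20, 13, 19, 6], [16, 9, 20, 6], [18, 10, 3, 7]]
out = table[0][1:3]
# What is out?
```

table[0] = [20, 13, 19, 6]. table[0] has length 4. The slice table[0][1:3] selects indices [1, 2] (1->13, 2->19), giving [13, 19].

[13, 19]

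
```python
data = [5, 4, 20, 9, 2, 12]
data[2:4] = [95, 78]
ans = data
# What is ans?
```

data starts as [5, 4, 20, 9, 2, 12] (length 6). The slice data[2:4] covers indices [2, 3] with values [20, 9]. Replacing that slice with [95, 78] (same length) produces [5, 4, 95, 78, 2, 12].

[5, 4, 95, 78, 2, 12]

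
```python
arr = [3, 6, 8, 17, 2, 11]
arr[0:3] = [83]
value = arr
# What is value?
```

arr starts as [3, 6, 8, 17, 2, 11] (length 6). The slice arr[0:3] covers indices [0, 1, 2] with values [3, 6, 8]. Replacing that slice with [83] (different length) produces [83, 17, 2, 11].

[83, 17, 2, 11]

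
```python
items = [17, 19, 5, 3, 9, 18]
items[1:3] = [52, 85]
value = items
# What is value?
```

items starts as [17, 19, 5, 3, 9, 18] (length 6). The slice items[1:3] covers indices [1, 2] with values [19, 5]. Replacing that slice with [52, 85] (same length) produces [17, 52, 85, 3, 9, 18].

[17, 52, 85, 3, 9, 18]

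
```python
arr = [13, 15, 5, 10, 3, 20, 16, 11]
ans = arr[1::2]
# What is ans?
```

arr has length 8. The slice arr[1::2] selects indices [1, 3, 5, 7] (1->15, 3->10, 5->20, 7->11), giving [15, 10, 20, 11].

[15, 10, 20, 11]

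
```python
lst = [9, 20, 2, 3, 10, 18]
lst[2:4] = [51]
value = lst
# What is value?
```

lst starts as [9, 20, 2, 3, 10, 18] (length 6). The slice lst[2:4] covers indices [2, 3] with values [2, 3]. Replacing that slice with [51] (different length) produces [9, 20, 51, 10, 18].

[9, 20, 51, 10, 18]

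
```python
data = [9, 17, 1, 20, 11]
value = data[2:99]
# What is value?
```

data has length 5. The slice data[2:99] selects indices [2, 3, 4] (2->1, 3->20, 4->11), giving [1, 20, 11].

[1, 20, 11]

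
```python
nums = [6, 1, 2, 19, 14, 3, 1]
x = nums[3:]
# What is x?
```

nums has length 7. The slice nums[3:] selects indices [3, 4, 5, 6] (3->19, 4->14, 5->3, 6->1), giving [19, 14, 3, 1].

[19, 14, 3, 1]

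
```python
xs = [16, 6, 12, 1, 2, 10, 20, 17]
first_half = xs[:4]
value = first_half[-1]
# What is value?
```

xs has length 8. The slice xs[:4] selects indices [0, 1, 2, 3] (0->16, 1->6, 2->12, 3->1), giving [16, 6, 12, 1]. So first_half = [16, 6, 12, 1]. Then first_half[-1] = 1.

1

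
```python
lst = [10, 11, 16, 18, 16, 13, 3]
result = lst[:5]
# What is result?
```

lst has length 7. The slice lst[:5] selects indices [0, 1, 2, 3, 4] (0->10, 1->11, 2->16, 3->18, 4->16), giving [10, 11, 16, 18, 16].

[10, 11, 16, 18, 16]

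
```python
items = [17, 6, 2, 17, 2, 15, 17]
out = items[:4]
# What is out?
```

items has length 7. The slice items[:4] selects indices [0, 1, 2, 3] (0->17, 1->6, 2->2, 3->17), giving [17, 6, 2, 17].

[17, 6, 2, 17]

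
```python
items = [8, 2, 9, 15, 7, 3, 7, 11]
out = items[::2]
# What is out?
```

items has length 8. The slice items[::2] selects indices [0, 2, 4, 6] (0->8, 2->9, 4->7, 6->7), giving [8, 9, 7, 7].

[8, 9, 7, 7]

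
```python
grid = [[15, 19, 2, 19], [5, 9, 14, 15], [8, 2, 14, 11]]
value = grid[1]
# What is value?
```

grid has 3 rows. Row 1 is [5, 9, 14, 15].

[5, 9, 14, 15]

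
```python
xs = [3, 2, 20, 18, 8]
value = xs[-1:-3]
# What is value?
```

xs has length 5. The slice xs[-1:-3] resolves to an empty index range, so the result is [].

[]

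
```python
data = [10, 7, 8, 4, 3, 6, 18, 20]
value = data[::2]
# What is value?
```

data has length 8. The slice data[::2] selects indices [0, 2, 4, 6] (0->10, 2->8, 4->3, 6->18), giving [10, 8, 3, 18].

[10, 8, 3, 18]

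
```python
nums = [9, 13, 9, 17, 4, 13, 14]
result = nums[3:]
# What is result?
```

nums has length 7. The slice nums[3:] selects indices [3, 4, 5, 6] (3->17, 4->4, 5->13, 6->14), giving [17, 4, 13, 14].

[17, 4, 13, 14]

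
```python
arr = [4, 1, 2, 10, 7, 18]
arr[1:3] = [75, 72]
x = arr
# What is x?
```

arr starts as [4, 1, 2, 10, 7, 18] (length 6). The slice arr[1:3] covers indices [1, 2] with values [1, 2]. Replacing that slice with [75, 72] (same length) produces [4, 75, 72, 10, 7, 18].

[4, 75, 72, 10, 7, 18]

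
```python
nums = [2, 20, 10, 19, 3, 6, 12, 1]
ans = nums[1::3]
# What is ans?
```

nums has length 8. The slice nums[1::3] selects indices [1, 4, 7] (1->20, 4->3, 7->1), giving [20, 3, 1].

[20, 3, 1]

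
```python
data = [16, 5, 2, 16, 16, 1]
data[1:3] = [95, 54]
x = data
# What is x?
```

data starts as [16, 5, 2, 16, 16, 1] (length 6). The slice data[1:3] covers indices [1, 2] with values [5, 2]. Replacing that slice with [95, 54] (same length) produces [16, 95, 54, 16, 16, 1].

[16, 95, 54, 16, 16, 1]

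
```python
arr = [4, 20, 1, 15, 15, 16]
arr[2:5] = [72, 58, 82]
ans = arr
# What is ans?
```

arr starts as [4, 20, 1, 15, 15, 16] (length 6). The slice arr[2:5] covers indices [2, 3, 4] with values [1, 15, 15]. Replacing that slice with [72, 58, 82] (same length) produces [4, 20, 72, 58, 82, 16].

[4, 20, 72, 58, 82, 16]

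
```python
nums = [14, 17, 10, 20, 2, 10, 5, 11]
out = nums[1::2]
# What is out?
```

nums has length 8. The slice nums[1::2] selects indices [1, 3, 5, 7] (1->17, 3->20, 5->10, 7->11), giving [17, 20, 10, 11].

[17, 20, 10, 11]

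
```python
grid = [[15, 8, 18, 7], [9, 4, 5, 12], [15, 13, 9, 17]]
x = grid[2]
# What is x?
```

grid has 3 rows. Row 2 is [15, 13, 9, 17].

[15, 13, 9, 17]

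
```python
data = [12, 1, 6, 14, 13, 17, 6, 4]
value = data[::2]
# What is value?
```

data has length 8. The slice data[::2] selects indices [0, 2, 4, 6] (0->12, 2->6, 4->13, 6->6), giving [12, 6, 13, 6].

[12, 6, 13, 6]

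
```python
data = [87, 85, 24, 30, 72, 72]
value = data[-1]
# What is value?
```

data has length 6. Negative index -1 maps to positive index 6 + (-1) = 5. data[5] = 72.

72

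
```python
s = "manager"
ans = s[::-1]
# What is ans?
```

s has length 7. The slice s[::-1] selects indices [6, 5, 4, 3, 2, 1, 0] (6->'r', 5->'e', 4->'g', 3->'a', 2->'n', 1->'a', 0->'m'), giving 'reganam'.

'reganam'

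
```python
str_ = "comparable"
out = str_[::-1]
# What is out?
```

str_ has length 10. The slice str_[::-1] selects indices [9, 8, 7, 6, 5, 4, 3, 2, 1, 0] (9->'e', 8->'l', 7->'b', 6->'a', 5->'r', 4->'a', 3->'p', 2->'m', 1->'o', 0->'c'), giving 'elbarapmoc'.

'elbarapmoc'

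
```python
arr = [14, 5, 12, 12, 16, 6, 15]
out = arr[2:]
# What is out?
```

arr has length 7. The slice arr[2:] selects indices [2, 3, 4, 5, 6] (2->12, 3->12, 4->16, 5->6, 6->15), giving [12, 12, 16, 6, 15].

[12, 12, 16, 6, 15]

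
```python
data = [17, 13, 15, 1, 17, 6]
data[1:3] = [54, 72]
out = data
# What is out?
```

data starts as [17, 13, 15, 1, 17, 6] (length 6). The slice data[1:3] covers indices [1, 2] with values [13, 15]. Replacing that slice with [54, 72] (same length) produces [17, 54, 72, 1, 17, 6].

[17, 54, 72, 1, 17, 6]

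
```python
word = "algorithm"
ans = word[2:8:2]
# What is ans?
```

word has length 9. The slice word[2:8:2] selects indices [2, 4, 6] (2->'g', 4->'r', 6->'t'), giving 'grt'.

'grt'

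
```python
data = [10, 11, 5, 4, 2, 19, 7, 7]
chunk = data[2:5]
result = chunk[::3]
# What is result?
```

data has length 8. The slice data[2:5] selects indices [2, 3, 4] (2->5, 3->4, 4->2), giving [5, 4, 2]. So chunk = [5, 4, 2]. chunk has length 3. The slice chunk[::3] selects indices [0] (0->5), giving [5].

[5]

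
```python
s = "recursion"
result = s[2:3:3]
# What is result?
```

s has length 9. The slice s[2:3:3] selects indices [2] (2->'c'), giving 'c'.

'c'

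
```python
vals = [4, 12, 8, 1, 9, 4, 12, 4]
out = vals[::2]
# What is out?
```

vals has length 8. The slice vals[::2] selects indices [0, 2, 4, 6] (0->4, 2->8, 4->9, 6->12), giving [4, 8, 9, 12].

[4, 8, 9, 12]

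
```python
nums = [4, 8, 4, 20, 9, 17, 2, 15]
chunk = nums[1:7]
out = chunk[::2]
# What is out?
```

nums has length 8. The slice nums[1:7] selects indices [1, 2, 3, 4, 5, 6] (1->8, 2->4, 3->20, 4->9, 5->17, 6->2), giving [8, 4, 20, 9, 17, 2]. So chunk = [8, 4, 20, 9, 17, 2]. chunk has length 6. The slice chunk[::2] selects indices [0, 2, 4] (0->8, 2->20, 4->17), giving [8, 20, 17].

[8, 20, 17]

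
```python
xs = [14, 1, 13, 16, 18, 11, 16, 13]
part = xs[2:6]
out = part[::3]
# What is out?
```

xs has length 8. The slice xs[2:6] selects indices [2, 3, 4, 5] (2->13, 3->16, 4->18, 5->11), giving [13, 16, 18, 11]. So part = [13, 16, 18, 11]. part has length 4. The slice part[::3] selects indices [0, 3] (0->13, 3->11), giving [13, 11].

[13, 11]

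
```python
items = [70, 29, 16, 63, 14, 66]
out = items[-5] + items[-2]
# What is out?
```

items has length 6. Negative index -5 maps to positive index 6 + (-5) = 1. items[1] = 29.
items has length 6. Negative index -2 maps to positive index 6 + (-2) = 4. items[4] = 14.
Sum: 29 + 14 = 43.

43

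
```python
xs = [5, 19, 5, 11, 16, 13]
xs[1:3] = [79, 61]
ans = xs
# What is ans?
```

xs starts as [5, 19, 5, 11, 16, 13] (length 6). The slice xs[1:3] covers indices [1, 2] with values [19, 5]. Replacing that slice with [79, 61] (same length) produces [5, 79, 61, 11, 16, 13].

[5, 79, 61, 11, 16, 13]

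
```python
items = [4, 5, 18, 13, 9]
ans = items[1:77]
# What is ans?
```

items has length 5. The slice items[1:77] selects indices [1, 2, 3, 4] (1->5, 2->18, 3->13, 4->9), giving [5, 18, 13, 9].

[5, 18, 13, 9]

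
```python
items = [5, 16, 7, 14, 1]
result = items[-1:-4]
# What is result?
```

items has length 5. The slice items[-1:-4] resolves to an empty index range, so the result is [].

[]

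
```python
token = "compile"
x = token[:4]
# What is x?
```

token has length 7. The slice token[:4] selects indices [0, 1, 2, 3] (0->'c', 1->'o', 2->'m', 3->'p'), giving 'comp'.

'comp'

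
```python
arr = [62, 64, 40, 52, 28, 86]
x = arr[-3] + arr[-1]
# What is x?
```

arr has length 6. Negative index -3 maps to positive index 6 + (-3) = 3. arr[3] = 52.
arr has length 6. Negative index -1 maps to positive index 6 + (-1) = 5. arr[5] = 86.
Sum: 52 + 86 = 138.

138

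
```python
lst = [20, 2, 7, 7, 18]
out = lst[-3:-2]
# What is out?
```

lst has length 5. The slice lst[-3:-2] selects indices [2] (2->7), giving [7].

[7]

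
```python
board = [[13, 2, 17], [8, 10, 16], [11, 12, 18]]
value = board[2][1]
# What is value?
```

board[2] = [11, 12, 18]. Taking column 1 of that row yields 12.

12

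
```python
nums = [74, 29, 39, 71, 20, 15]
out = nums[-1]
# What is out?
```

nums has length 6. Negative index -1 maps to positive index 6 + (-1) = 5. nums[5] = 15.

15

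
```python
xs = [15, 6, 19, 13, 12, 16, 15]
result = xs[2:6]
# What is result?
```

xs has length 7. The slice xs[2:6] selects indices [2, 3, 4, 5] (2->19, 3->13, 4->12, 5->16), giving [19, 13, 12, 16].

[19, 13, 12, 16]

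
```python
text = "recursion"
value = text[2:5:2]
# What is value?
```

text has length 9. The slice text[2:5:2] selects indices [2, 4] (2->'c', 4->'r'), giving 'cr'.

'cr'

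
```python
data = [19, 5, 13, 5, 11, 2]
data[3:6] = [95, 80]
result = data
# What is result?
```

data starts as [19, 5, 13, 5, 11, 2] (length 6). The slice data[3:6] covers indices [3, 4, 5] with values [5, 11, 2]. Replacing that slice with [95, 80] (different length) produces [19, 5, 13, 95, 80].

[19, 5, 13, 95, 80]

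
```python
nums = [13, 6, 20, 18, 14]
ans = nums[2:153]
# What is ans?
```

nums has length 5. The slice nums[2:153] selects indices [2, 3, 4] (2->20, 3->18, 4->14), giving [20, 18, 14].

[20, 18, 14]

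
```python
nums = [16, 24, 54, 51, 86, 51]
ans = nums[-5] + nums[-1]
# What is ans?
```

nums has length 6. Negative index -5 maps to positive index 6 + (-5) = 1. nums[1] = 24.
nums has length 6. Negative index -1 maps to positive index 6 + (-1) = 5. nums[5] = 51.
Sum: 24 + 51 = 75.

75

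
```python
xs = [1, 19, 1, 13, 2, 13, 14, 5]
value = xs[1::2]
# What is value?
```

xs has length 8. The slice xs[1::2] selects indices [1, 3, 5, 7] (1->19, 3->13, 5->13, 7->5), giving [19, 13, 13, 5].

[19, 13, 13, 5]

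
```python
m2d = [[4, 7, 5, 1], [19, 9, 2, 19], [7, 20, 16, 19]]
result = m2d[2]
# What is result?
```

m2d has 3 rows. Row 2 is [7, 20, 16, 19].

[7, 20, 16, 19]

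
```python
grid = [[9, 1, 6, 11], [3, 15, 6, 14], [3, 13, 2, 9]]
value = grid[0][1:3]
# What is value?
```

grid[0] = [9, 1, 6, 11]. grid[0] has length 4. The slice grid[0][1:3] selects indices [1, 2] (1->1, 2->6), giving [1, 6].

[1, 6]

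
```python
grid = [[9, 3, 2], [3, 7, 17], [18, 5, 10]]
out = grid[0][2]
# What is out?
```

grid[0] = [9, 3, 2]. Taking column 2 of that row yields 2.

2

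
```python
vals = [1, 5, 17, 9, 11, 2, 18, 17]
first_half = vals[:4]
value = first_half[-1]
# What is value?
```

vals has length 8. The slice vals[:4] selects indices [0, 1, 2, 3] (0->1, 1->5, 2->17, 3->9), giving [1, 5, 17, 9]. So first_half = [1, 5, 17, 9]. Then first_half[-1] = 9.

9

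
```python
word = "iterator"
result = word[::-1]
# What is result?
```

word has length 8. The slice word[::-1] selects indices [7, 6, 5, 4, 3, 2, 1, 0] (7->'r', 6->'o', 5->'t', 4->'a', 3->'r', 2->'e', 1->'t', 0->'i'), giving 'rotareti'.

'rotareti'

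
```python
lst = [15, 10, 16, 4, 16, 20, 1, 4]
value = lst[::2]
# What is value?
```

lst has length 8. The slice lst[::2] selects indices [0, 2, 4, 6] (0->15, 2->16, 4->16, 6->1), giving [15, 16, 16, 1].

[15, 16, 16, 1]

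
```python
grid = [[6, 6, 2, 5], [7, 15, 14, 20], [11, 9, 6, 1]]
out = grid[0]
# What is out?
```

grid has 3 rows. Row 0 is [6, 6, 2, 5].

[6, 6, 2, 5]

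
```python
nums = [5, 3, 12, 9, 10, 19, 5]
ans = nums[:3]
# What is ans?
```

nums has length 7. The slice nums[:3] selects indices [0, 1, 2] (0->5, 1->3, 2->12), giving [5, 3, 12].

[5, 3, 12]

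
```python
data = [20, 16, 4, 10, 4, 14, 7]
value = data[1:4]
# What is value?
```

data has length 7. The slice data[1:4] selects indices [1, 2, 3] (1->16, 2->4, 3->10), giving [16, 4, 10].

[16, 4, 10]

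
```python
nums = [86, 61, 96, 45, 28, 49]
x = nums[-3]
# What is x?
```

nums has length 6. Negative index -3 maps to positive index 6 + (-3) = 3. nums[3] = 45.

45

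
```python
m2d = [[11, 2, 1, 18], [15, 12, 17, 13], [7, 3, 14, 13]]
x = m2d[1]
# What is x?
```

m2d has 3 rows. Row 1 is [15, 12, 17, 13].

[15, 12, 17, 13]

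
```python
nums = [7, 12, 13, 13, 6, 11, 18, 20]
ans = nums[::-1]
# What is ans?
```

nums has length 8. The slice nums[::-1] selects indices [7, 6, 5, 4, 3, 2, 1, 0] (7->20, 6->18, 5->11, 4->6, 3->13, 2->13, 1->12, 0->7), giving [20, 18, 11, 6, 13, 13, 12, 7].

[20, 18, 11, 6, 13, 13, 12, 7]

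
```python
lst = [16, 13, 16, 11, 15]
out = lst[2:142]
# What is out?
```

lst has length 5. The slice lst[2:142] selects indices [2, 3, 4] (2->16, 3->11, 4->15), giving [16, 11, 15].

[16, 11, 15]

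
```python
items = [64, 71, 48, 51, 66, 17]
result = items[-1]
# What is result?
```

items has length 6. Negative index -1 maps to positive index 6 + (-1) = 5. items[5] = 17.

17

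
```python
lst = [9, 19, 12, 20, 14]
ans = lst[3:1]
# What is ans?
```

lst has length 5. The slice lst[3:1] resolves to an empty index range, so the result is [].

[]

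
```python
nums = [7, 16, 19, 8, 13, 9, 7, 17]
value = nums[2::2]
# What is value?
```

nums has length 8. The slice nums[2::2] selects indices [2, 4, 6] (2->19, 4->13, 6->7), giving [19, 13, 7].

[19, 13, 7]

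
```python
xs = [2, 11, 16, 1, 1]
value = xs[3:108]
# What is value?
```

xs has length 5. The slice xs[3:108] selects indices [3, 4] (3->1, 4->1), giving [1, 1].

[1, 1]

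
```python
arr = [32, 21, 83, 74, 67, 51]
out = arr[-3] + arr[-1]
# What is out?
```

arr has length 6. Negative index -3 maps to positive index 6 + (-3) = 3. arr[3] = 74.
arr has length 6. Negative index -1 maps to positive index 6 + (-1) = 5. arr[5] = 51.
Sum: 74 + 51 = 125.

125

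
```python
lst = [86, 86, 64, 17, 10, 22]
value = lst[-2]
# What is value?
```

lst has length 6. Negative index -2 maps to positive index 6 + (-2) = 4. lst[4] = 10.

10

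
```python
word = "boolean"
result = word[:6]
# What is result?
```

word has length 7. The slice word[:6] selects indices [0, 1, 2, 3, 4, 5] (0->'b', 1->'o', 2->'o', 3->'l', 4->'e', 5->'a'), giving 'boolea'.

'boolea'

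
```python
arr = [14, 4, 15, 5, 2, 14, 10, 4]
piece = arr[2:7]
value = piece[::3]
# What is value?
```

arr has length 8. The slice arr[2:7] selects indices [2, 3, 4, 5, 6] (2->15, 3->5, 4->2, 5->14, 6->10), giving [15, 5, 2, 14, 10]. So piece = [15, 5, 2, 14, 10]. piece has length 5. The slice piece[::3] selects indices [0, 3] (0->15, 3->14), giving [15, 14].

[15, 14]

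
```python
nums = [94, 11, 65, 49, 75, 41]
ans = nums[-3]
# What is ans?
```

nums has length 6. Negative index -3 maps to positive index 6 + (-3) = 3. nums[3] = 49.

49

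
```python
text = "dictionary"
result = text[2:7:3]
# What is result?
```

text has length 10. The slice text[2:7:3] selects indices [2, 5] (2->'c', 5->'o'), giving 'co'.

'co'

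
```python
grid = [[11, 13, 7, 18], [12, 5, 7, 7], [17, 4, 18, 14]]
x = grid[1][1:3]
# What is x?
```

grid[1] = [12, 5, 7, 7]. grid[1] has length 4. The slice grid[1][1:3] selects indices [1, 2] (1->5, 2->7), giving [5, 7].

[5, 7]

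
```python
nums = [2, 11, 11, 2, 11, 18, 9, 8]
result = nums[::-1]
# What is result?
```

nums has length 8. The slice nums[::-1] selects indices [7, 6, 5, 4, 3, 2, 1, 0] (7->8, 6->9, 5->18, 4->11, 3->2, 2->11, 1->11, 0->2), giving [8, 9, 18, 11, 2, 11, 11, 2].

[8, 9, 18, 11, 2, 11, 11, 2]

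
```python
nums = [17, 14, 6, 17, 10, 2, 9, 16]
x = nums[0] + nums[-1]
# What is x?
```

nums has length 8. nums[0] = 17.
nums has length 8. Negative index -1 maps to positive index 8 + (-1) = 7. nums[7] = 16.
Sum: 17 + 16 = 33.

33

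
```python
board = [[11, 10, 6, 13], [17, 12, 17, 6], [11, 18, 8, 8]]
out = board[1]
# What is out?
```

board has 3 rows. Row 1 is [17, 12, 17, 6].

[17, 12, 17, 6]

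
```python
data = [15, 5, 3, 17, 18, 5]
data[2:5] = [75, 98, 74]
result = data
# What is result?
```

data starts as [15, 5, 3, 17, 18, 5] (length 6). The slice data[2:5] covers indices [2, 3, 4] with values [3, 17, 18]. Replacing that slice with [75, 98, 74] (same length) produces [15, 5, 75, 98, 74, 5].

[15, 5, 75, 98, 74, 5]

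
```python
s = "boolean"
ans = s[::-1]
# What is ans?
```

s has length 7. The slice s[::-1] selects indices [6, 5, 4, 3, 2, 1, 0] (6->'n', 5->'a', 4->'e', 3->'l', 2->'o', 1->'o', 0->'b'), giving 'naeloob'.

'naeloob'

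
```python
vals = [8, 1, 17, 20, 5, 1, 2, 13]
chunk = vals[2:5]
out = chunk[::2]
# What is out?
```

vals has length 8. The slice vals[2:5] selects indices [2, 3, 4] (2->17, 3->20, 4->5), giving [17, 20, 5]. So chunk = [17, 20, 5]. chunk has length 3. The slice chunk[::2] selects indices [0, 2] (0->17, 2->5), giving [17, 5].

[17, 5]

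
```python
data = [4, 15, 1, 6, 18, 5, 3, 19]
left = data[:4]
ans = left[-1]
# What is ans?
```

data has length 8. The slice data[:4] selects indices [0, 1, 2, 3] (0->4, 1->15, 2->1, 3->6), giving [4, 15, 1, 6]. So left = [4, 15, 1, 6]. Then left[-1] = 6.

6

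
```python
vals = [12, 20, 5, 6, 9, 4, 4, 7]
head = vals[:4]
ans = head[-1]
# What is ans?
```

vals has length 8. The slice vals[:4] selects indices [0, 1, 2, 3] (0->12, 1->20, 2->5, 3->6), giving [12, 20, 5, 6]. So head = [12, 20, 5, 6]. Then head[-1] = 6.

6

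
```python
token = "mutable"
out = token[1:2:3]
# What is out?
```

token has length 7. The slice token[1:2:3] selects indices [1] (1->'u'), giving 'u'.

'u'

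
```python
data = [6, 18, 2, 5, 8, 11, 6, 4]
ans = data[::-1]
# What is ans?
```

data has length 8. The slice data[::-1] selects indices [7, 6, 5, 4, 3, 2, 1, 0] (7->4, 6->6, 5->11, 4->8, 3->5, 2->2, 1->18, 0->6), giving [4, 6, 11, 8, 5, 2, 18, 6].

[4, 6, 11, 8, 5, 2, 18, 6]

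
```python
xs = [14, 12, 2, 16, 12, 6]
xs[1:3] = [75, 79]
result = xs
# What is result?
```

xs starts as [14, 12, 2, 16, 12, 6] (length 6). The slice xs[1:3] covers indices [1, 2] with values [12, 2]. Replacing that slice with [75, 79] (same length) produces [14, 75, 79, 16, 12, 6].

[14, 75, 79, 16, 12, 6]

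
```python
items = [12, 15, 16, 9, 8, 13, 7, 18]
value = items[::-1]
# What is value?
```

items has length 8. The slice items[::-1] selects indices [7, 6, 5, 4, 3, 2, 1, 0] (7->18, 6->7, 5->13, 4->8, 3->9, 2->16, 1->15, 0->12), giving [18, 7, 13, 8, 9, 16, 15, 12].

[18, 7, 13, 8, 9, 16, 15, 12]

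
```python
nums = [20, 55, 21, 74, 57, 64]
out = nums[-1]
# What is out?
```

nums has length 6. Negative index -1 maps to positive index 6 + (-1) = 5. nums[5] = 64.

64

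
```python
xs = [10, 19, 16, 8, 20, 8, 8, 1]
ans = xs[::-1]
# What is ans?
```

xs has length 8. The slice xs[::-1] selects indices [7, 6, 5, 4, 3, 2, 1, 0] (7->1, 6->8, 5->8, 4->20, 3->8, 2->16, 1->19, 0->10), giving [1, 8, 8, 20, 8, 16, 19, 10].

[1, 8, 8, 20, 8, 16, 19, 10]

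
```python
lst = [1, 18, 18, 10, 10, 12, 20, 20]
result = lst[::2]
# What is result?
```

lst has length 8. The slice lst[::2] selects indices [0, 2, 4, 6] (0->1, 2->18, 4->10, 6->20), giving [1, 18, 10, 20].

[1, 18, 10, 20]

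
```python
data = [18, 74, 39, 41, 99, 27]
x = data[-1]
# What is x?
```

data has length 6. Negative index -1 maps to positive index 6 + (-1) = 5. data[5] = 27.

27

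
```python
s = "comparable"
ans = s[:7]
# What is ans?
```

s has length 10. The slice s[:7] selects indices [0, 1, 2, 3, 4, 5, 6] (0->'c', 1->'o', 2->'m', 3->'p', 4->'a', 5->'r', 6->'a'), giving 'compara'.

'compara'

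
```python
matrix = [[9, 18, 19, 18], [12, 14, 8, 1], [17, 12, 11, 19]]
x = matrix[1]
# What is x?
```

matrix has 3 rows. Row 1 is [12, 14, 8, 1].

[12, 14, 8, 1]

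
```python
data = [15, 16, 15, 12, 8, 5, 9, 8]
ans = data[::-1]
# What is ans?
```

data has length 8. The slice data[::-1] selects indices [7, 6, 5, 4, 3, 2, 1, 0] (7->8, 6->9, 5->5, 4->8, 3->12, 2->15, 1->16, 0->15), giving [8, 9, 5, 8, 12, 15, 16, 15].

[8, 9, 5, 8, 12, 15, 16, 15]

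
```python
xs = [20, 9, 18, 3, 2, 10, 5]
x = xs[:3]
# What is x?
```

xs has length 7. The slice xs[:3] selects indices [0, 1, 2] (0->20, 1->9, 2->18), giving [20, 9, 18].

[20, 9, 18]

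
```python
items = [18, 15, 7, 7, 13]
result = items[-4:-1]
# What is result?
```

items has length 5. The slice items[-4:-1] selects indices [1, 2, 3] (1->15, 2->7, 3->7), giving [15, 7, 7].

[15, 7, 7]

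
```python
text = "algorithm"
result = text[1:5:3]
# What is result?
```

text has length 9. The slice text[1:5:3] selects indices [1, 4] (1->'l', 4->'r'), giving 'lr'.

'lr'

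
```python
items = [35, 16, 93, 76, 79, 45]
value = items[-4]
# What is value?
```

items has length 6. Negative index -4 maps to positive index 6 + (-4) = 2. items[2] = 93.

93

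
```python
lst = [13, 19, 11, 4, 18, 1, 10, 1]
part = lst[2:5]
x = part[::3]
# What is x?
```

lst has length 8. The slice lst[2:5] selects indices [2, 3, 4] (2->11, 3->4, 4->18), giving [11, 4, 18]. So part = [11, 4, 18]. part has length 3. The slice part[::3] selects indices [0] (0->11), giving [11].

[11]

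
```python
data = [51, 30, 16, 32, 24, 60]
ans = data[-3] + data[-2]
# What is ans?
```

data has length 6. Negative index -3 maps to positive index 6 + (-3) = 3. data[3] = 32.
data has length 6. Negative index -2 maps to positive index 6 + (-2) = 4. data[4] = 24.
Sum: 32 + 24 = 56.

56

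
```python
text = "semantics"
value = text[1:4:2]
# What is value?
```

text has length 9. The slice text[1:4:2] selects indices [1, 3] (1->'e', 3->'a'), giving 'ea'.

'ea'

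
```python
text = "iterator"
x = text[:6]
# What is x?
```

text has length 8. The slice text[:6] selects indices [0, 1, 2, 3, 4, 5] (0->'i', 1->'t', 2->'e', 3->'r', 4->'a', 5->'t'), giving 'iterat'.

'iterat'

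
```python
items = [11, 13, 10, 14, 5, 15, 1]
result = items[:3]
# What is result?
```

items has length 7. The slice items[:3] selects indices [0, 1, 2] (0->11, 1->13, 2->10), giving [11, 13, 10].

[11, 13, 10]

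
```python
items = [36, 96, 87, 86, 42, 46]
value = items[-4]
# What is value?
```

items has length 6. Negative index -4 maps to positive index 6 + (-4) = 2. items[2] = 87.

87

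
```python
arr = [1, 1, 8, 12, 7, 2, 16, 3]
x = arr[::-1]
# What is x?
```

arr has length 8. The slice arr[::-1] selects indices [7, 6, 5, 4, 3, 2, 1, 0] (7->3, 6->16, 5->2, 4->7, 3->12, 2->8, 1->1, 0->1), giving [3, 16, 2, 7, 12, 8, 1, 1].

[3, 16, 2, 7, 12, 8, 1, 1]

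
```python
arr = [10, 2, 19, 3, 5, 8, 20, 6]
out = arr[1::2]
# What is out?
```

arr has length 8. The slice arr[1::2] selects indices [1, 3, 5, 7] (1->2, 3->3, 5->8, 7->6), giving [2, 3, 8, 6].

[2, 3, 8, 6]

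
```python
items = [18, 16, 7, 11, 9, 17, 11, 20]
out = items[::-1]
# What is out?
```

items has length 8. The slice items[::-1] selects indices [7, 6, 5, 4, 3, 2, 1, 0] (7->20, 6->11, 5->17, 4->9, 3->11, 2->7, 1->16, 0->18), giving [20, 11, 17, 9, 11, 7, 16, 18].

[20, 11, 17, 9, 11, 7, 16, 18]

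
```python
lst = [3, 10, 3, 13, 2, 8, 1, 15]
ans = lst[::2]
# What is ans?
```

lst has length 8. The slice lst[::2] selects indices [0, 2, 4, 6] (0->3, 2->3, 4->2, 6->1), giving [3, 3, 2, 1].

[3, 3, 2, 1]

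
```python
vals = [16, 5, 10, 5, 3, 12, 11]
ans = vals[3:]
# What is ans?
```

vals has length 7. The slice vals[3:] selects indices [3, 4, 5, 6] (3->5, 4->3, 5->12, 6->11), giving [5, 3, 12, 11].

[5, 3, 12, 11]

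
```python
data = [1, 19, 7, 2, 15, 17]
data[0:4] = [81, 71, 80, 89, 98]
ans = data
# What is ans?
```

data starts as [1, 19, 7, 2, 15, 17] (length 6). The slice data[0:4] covers indices [0, 1, 2, 3] with values [1, 19, 7, 2]. Replacing that slice with [81, 71, 80, 89, 98] (different length) produces [81, 71, 80, 89, 98, 15, 17].

[81, 71, 80, 89, 98, 15, 17]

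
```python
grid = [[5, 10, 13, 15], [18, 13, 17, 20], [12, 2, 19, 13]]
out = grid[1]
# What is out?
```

grid has 3 rows. Row 1 is [18, 13, 17, 20].

[18, 13, 17, 20]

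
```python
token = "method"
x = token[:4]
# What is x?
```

token has length 6. The slice token[:4] selects indices [0, 1, 2, 3] (0->'m', 1->'e', 2->'t', 3->'h'), giving 'meth'.

'meth'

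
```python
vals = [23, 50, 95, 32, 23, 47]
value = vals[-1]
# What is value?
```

vals has length 6. Negative index -1 maps to positive index 6 + (-1) = 5. vals[5] = 47.

47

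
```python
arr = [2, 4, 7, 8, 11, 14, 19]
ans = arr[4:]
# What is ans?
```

arr has length 7. The slice arr[4:] selects indices [4, 5, 6] (4->11, 5->14, 6->19), giving [11, 14, 19].

[11, 14, 19]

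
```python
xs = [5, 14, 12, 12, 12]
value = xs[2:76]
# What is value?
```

xs has length 5. The slice xs[2:76] selects indices [2, 3, 4] (2->12, 3->12, 4->12), giving [12, 12, 12].

[12, 12, 12]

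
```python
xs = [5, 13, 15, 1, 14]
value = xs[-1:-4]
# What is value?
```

xs has length 5. The slice xs[-1:-4] resolves to an empty index range, so the result is [].

[]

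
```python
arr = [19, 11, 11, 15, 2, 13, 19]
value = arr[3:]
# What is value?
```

arr has length 7. The slice arr[3:] selects indices [3, 4, 5, 6] (3->15, 4->2, 5->13, 6->19), giving [15, 2, 13, 19].

[15, 2, 13, 19]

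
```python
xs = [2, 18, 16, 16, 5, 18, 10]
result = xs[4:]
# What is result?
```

xs has length 7. The slice xs[4:] selects indices [4, 5, 6] (4->5, 5->18, 6->10), giving [5, 18, 10].

[5, 18, 10]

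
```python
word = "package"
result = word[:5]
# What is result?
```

word has length 7. The slice word[:5] selects indices [0, 1, 2, 3, 4] (0->'p', 1->'a', 2->'c', 3->'k', 4->'a'), giving 'packa'.

'packa'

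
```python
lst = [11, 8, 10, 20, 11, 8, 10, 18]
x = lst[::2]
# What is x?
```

lst has length 8. The slice lst[::2] selects indices [0, 2, 4, 6] (0->11, 2->10, 4->11, 6->10), giving [11, 10, 11, 10].

[11, 10, 11, 10]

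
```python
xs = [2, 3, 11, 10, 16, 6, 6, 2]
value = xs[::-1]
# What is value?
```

xs has length 8. The slice xs[::-1] selects indices [7, 6, 5, 4, 3, 2, 1, 0] (7->2, 6->6, 5->6, 4->16, 3->10, 2->11, 1->3, 0->2), giving [2, 6, 6, 16, 10, 11, 3, 2].

[2, 6, 6, 16, 10, 11, 3, 2]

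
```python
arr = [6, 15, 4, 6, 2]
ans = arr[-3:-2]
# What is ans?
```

arr has length 5. The slice arr[-3:-2] selects indices [2] (2->4), giving [4].

[4]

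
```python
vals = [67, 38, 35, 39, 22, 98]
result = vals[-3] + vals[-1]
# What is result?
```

vals has length 6. Negative index -3 maps to positive index 6 + (-3) = 3. vals[3] = 39.
vals has length 6. Negative index -1 maps to positive index 6 + (-1) = 5. vals[5] = 98.
Sum: 39 + 98 = 137.

137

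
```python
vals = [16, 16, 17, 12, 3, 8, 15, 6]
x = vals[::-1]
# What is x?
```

vals has length 8. The slice vals[::-1] selects indices [7, 6, 5, 4, 3, 2, 1, 0] (7->6, 6->15, 5->8, 4->3, 3->12, 2->17, 1->16, 0->16), giving [6, 15, 8, 3, 12, 17, 16, 16].

[6, 15, 8, 3, 12, 17, 16, 16]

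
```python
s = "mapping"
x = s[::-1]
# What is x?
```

s has length 7. The slice s[::-1] selects indices [6, 5, 4, 3, 2, 1, 0] (6->'g', 5->'n', 4->'i', 3->'p', 2->'p', 1->'a', 0->'m'), giving 'gnippam'.

'gnippam'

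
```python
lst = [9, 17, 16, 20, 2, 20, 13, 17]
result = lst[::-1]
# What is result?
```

lst has length 8. The slice lst[::-1] selects indices [7, 6, 5, 4, 3, 2, 1, 0] (7->17, 6->13, 5->20, 4->2, 3->20, 2->16, 1->17, 0->9), giving [17, 13, 20, 2, 20, 16, 17, 9].

[17, 13, 20, 2, 20, 16, 17, 9]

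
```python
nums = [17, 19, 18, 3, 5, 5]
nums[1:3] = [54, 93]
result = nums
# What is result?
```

nums starts as [17, 19, 18, 3, 5, 5] (length 6). The slice nums[1:3] covers indices [1, 2] with values [19, 18]. Replacing that slice with [54, 93] (same length) produces [17, 54, 93, 3, 5, 5].

[17, 54, 93, 3, 5, 5]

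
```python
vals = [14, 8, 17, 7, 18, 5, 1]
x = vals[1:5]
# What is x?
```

vals has length 7. The slice vals[1:5] selects indices [1, 2, 3, 4] (1->8, 2->17, 3->7, 4->18), giving [8, 17, 7, 18].

[8, 17, 7, 18]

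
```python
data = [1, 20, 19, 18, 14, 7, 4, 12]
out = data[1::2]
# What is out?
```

data has length 8. The slice data[1::2] selects indices [1, 3, 5, 7] (1->20, 3->18, 5->7, 7->12), giving [20, 18, 7, 12].

[20, 18, 7, 12]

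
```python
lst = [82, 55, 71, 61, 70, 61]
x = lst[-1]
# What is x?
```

lst has length 6. Negative index -1 maps to positive index 6 + (-1) = 5. lst[5] = 61.

61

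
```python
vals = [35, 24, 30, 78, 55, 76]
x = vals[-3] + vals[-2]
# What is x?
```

vals has length 6. Negative index -3 maps to positive index 6 + (-3) = 3. vals[3] = 78.
vals has length 6. Negative index -2 maps to positive index 6 + (-2) = 4. vals[4] = 55.
Sum: 78 + 55 = 133.

133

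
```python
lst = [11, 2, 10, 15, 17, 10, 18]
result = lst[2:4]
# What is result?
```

lst has length 7. The slice lst[2:4] selects indices [2, 3] (2->10, 3->15), giving [10, 15].

[10, 15]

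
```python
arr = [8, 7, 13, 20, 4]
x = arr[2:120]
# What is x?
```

arr has length 5. The slice arr[2:120] selects indices [2, 3, 4] (2->13, 3->20, 4->4), giving [13, 20, 4].

[13, 20, 4]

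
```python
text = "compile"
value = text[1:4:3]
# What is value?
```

text has length 7. The slice text[1:4:3] selects indices [1] (1->'o'), giving 'o'.

'o'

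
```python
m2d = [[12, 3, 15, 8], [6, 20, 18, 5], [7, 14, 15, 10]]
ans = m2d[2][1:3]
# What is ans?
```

m2d[2] = [7, 14, 15, 10]. m2d[2] has length 4. The slice m2d[2][1:3] selects indices [1, 2] (1->14, 2->15), giving [14, 15].

[14, 15]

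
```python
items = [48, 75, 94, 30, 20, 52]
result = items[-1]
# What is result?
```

items has length 6. Negative index -1 maps to positive index 6 + (-1) = 5. items[5] = 52.

52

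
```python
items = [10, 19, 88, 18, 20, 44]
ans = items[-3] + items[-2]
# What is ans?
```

items has length 6. Negative index -3 maps to positive index 6 + (-3) = 3. items[3] = 18.
items has length 6. Negative index -2 maps to positive index 6 + (-2) = 4. items[4] = 20.
Sum: 18 + 20 = 38.

38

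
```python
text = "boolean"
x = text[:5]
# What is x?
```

text has length 7. The slice text[:5] selects indices [0, 1, 2, 3, 4] (0->'b', 1->'o', 2->'o', 3->'l', 4->'e'), giving 'boole'.

'boole'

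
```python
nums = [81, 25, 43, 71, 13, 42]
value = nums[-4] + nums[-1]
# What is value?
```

nums has length 6. Negative index -4 maps to positive index 6 + (-4) = 2. nums[2] = 43.
nums has length 6. Negative index -1 maps to positive index 6 + (-1) = 5. nums[5] = 42.
Sum: 43 + 42 = 85.

85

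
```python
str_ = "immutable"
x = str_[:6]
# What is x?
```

str_ has length 9. The slice str_[:6] selects indices [0, 1, 2, 3, 4, 5] (0->'i', 1->'m', 2->'m', 3->'u', 4->'t', 5->'a'), giving 'immuta'.

'immuta'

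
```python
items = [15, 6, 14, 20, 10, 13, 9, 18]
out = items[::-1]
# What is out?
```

items has length 8. The slice items[::-1] selects indices [7, 6, 5, 4, 3, 2, 1, 0] (7->18, 6->9, 5->13, 4->10, 3->20, 2->14, 1->6, 0->15), giving [18, 9, 13, 10, 20, 14, 6, 15].

[18, 9, 13, 10, 20, 14, 6, 15]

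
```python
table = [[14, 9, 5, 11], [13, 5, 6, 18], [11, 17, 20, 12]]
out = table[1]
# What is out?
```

table has 3 rows. Row 1 is [13, 5, 6, 18].

[13, 5, 6, 18]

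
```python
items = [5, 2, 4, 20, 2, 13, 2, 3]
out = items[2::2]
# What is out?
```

items has length 8. The slice items[2::2] selects indices [2, 4, 6] (2->4, 4->2, 6->2), giving [4, 2, 2].

[4, 2, 2]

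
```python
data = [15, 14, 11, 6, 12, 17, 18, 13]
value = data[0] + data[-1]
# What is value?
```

data has length 8. data[0] = 15.
data has length 8. Negative index -1 maps to positive index 8 + (-1) = 7. data[7] = 13.
Sum: 15 + 13 = 28.

28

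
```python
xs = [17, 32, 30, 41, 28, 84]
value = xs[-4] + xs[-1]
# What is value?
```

xs has length 6. Negative index -4 maps to positive index 6 + (-4) = 2. xs[2] = 30.
xs has length 6. Negative index -1 maps to positive index 6 + (-1) = 5. xs[5] = 84.
Sum: 30 + 84 = 114.

114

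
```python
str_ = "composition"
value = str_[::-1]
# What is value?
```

str_ has length 11. The slice str_[::-1] selects indices [10, 9, 8, 7, 6, 5, 4, 3, 2, 1, 0] (10->'n', 9->'o', 8->'i', 7->'t', 6->'i', 5->'s', 4->'o', 3->'p', 2->'m', 1->'o', 0->'c'), giving 'noitisopmoc'.

'noitisopmoc'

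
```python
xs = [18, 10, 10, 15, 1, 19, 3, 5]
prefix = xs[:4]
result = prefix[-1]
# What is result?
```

xs has length 8. The slice xs[:4] selects indices [0, 1, 2, 3] (0->18, 1->10, 2->10, 3->15), giving [18, 10, 10, 15]. So prefix = [18, 10, 10, 15]. Then prefix[-1] = 15.

15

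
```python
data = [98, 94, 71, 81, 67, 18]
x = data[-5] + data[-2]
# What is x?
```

data has length 6. Negative index -5 maps to positive index 6 + (-5) = 1. data[1] = 94.
data has length 6. Negative index -2 maps to positive index 6 + (-2) = 4. data[4] = 67.
Sum: 94 + 67 = 161.

161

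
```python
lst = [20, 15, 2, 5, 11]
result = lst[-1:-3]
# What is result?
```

lst has length 5. The slice lst[-1:-3] resolves to an empty index range, so the result is [].

[]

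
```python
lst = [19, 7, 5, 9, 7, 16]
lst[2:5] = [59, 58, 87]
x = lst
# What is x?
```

lst starts as [19, 7, 5, 9, 7, 16] (length 6). The slice lst[2:5] covers indices [2, 3, 4] with values [5, 9, 7]. Replacing that slice with [59, 58, 87] (same length) produces [19, 7, 59, 58, 87, 16].

[19, 7, 59, 58, 87, 16]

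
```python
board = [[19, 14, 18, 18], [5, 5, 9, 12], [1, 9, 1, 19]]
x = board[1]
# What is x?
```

board has 3 rows. Row 1 is [5, 5, 9, 12].

[5, 5, 9, 12]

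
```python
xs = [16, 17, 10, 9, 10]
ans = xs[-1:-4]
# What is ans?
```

xs has length 5. The slice xs[-1:-4] resolves to an empty index range, so the result is [].

[]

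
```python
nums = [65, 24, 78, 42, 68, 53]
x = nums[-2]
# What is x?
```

nums has length 6. Negative index -2 maps to positive index 6 + (-2) = 4. nums[4] = 68.

68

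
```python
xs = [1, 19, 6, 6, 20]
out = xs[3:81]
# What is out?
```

xs has length 5. The slice xs[3:81] selects indices [3, 4] (3->6, 4->20), giving [6, 20].

[6, 20]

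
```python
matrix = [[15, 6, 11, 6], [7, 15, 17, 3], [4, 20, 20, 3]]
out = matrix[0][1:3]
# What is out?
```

matrix[0] = [15, 6, 11, 6]. matrix[0] has length 4. The slice matrix[0][1:3] selects indices [1, 2] (1->6, 2->11), giving [6, 11].

[6, 11]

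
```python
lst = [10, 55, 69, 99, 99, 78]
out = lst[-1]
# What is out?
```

lst has length 6. Negative index -1 maps to positive index 6 + (-1) = 5. lst[5] = 78.

78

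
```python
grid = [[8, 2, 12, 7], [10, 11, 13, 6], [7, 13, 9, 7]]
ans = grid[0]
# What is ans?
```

grid has 3 rows. Row 0 is [8, 2, 12, 7].

[8, 2, 12, 7]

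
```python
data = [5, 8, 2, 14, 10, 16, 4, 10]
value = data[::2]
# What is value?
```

data has length 8. The slice data[::2] selects indices [0, 2, 4, 6] (0->5, 2->2, 4->10, 6->4), giving [5, 2, 10, 4].

[5, 2, 10, 4]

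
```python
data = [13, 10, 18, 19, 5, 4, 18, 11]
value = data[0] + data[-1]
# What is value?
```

data has length 8. data[0] = 13.
data has length 8. Negative index -1 maps to positive index 8 + (-1) = 7. data[7] = 11.
Sum: 13 + 11 = 24.

24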